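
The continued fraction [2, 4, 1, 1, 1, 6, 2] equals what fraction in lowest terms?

443/200

Fold from the inside: start with 2/1.
  6 + 1/2 = 13/2
  1 + 2/13 = 15/13
  1 + 13/15 = 28/15
  1 + 15/28 = 43/28
  4 + 28/43 = 200/43
  2 + 43/200 = 443/200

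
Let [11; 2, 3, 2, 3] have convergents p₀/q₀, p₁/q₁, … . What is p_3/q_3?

Using pₖ = aₖpₖ₋₁ + pₖ₋₂, qₖ = aₖqₖ₋₁ + qₖ₋₂ (with p₋₁=1, p₋₂=0, q₋₁=0, q₋₂=1):
  k=0: a=11, p=11, q=1
  k=1: a=2, p=23, q=2
  k=2: a=3, p=80, q=7
  k=3: a=2, p=183, q=16

183/16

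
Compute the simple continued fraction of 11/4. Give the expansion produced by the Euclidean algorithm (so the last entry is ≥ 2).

[2; 1, 3]

11 = 2×4 + 3
4 = 1×3 + 1
3 = 3×1 + 0  (stop)
So 11/4 = [2; 1, 3].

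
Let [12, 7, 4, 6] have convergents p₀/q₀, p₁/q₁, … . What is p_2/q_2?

Using pₖ = aₖpₖ₋₁ + pₖ₋₂, qₖ = aₖqₖ₋₁ + qₖ₋₂ (with p₋₁=1, p₋₂=0, q₋₁=0, q₋₂=1):
  k=0: a=12, p=12, q=1
  k=1: a=7, p=85, q=7
  k=2: a=4, p=352, q=29

352/29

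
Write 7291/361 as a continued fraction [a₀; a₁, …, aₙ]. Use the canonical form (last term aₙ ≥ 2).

7291 = 20×361 + 71
361 = 5×71 + 6
71 = 11×6 + 5
6 = 1×5 + 1
5 = 5×1 + 0  (stop)
So 7291/361 = [20; 5, 11, 1, 5].

[20; 5, 11, 1, 5]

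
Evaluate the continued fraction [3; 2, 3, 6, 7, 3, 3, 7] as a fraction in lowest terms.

82235/23963

Fold from the inside: start with 7/1.
  3 + 1/7 = 22/7
  3 + 7/22 = 73/22
  7 + 22/73 = 533/73
  6 + 73/533 = 3271/533
  3 + 533/3271 = 10346/3271
  2 + 3271/10346 = 23963/10346
  3 + 10346/23963 = 82235/23963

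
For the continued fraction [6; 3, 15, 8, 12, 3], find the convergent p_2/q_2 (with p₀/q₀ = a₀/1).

291/46

Using pₖ = aₖpₖ₋₁ + pₖ₋₂, qₖ = aₖqₖ₋₁ + qₖ₋₂ (with p₋₁=1, p₋₂=0, q₋₁=0, q₋₂=1):
  k=0: a=6, p=6, q=1
  k=1: a=3, p=19, q=3
  k=2: a=15, p=291, q=46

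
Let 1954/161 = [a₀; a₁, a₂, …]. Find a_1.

1954 = 12·161 + 22   →  a_0 = 12
161 = 7·22 + 7   →  a_1 = 7

7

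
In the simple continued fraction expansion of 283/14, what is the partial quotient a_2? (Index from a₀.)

1

283 = 20·14 + 3   →  a_0 = 20
14 = 4·3 + 2   →  a_1 = 4
3 = 1·2 + 1   →  a_2 = 1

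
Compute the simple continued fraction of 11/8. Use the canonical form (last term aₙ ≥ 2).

11 = 1*8 + 3
8 = 2*3 + 2
3 = 1*2 + 1
2 = 2*1 + 0  (stop)
So 11/8 = [1; 2, 1, 2].

[1; 2, 1, 2]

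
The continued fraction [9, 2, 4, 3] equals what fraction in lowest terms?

274/29

Fold from the inside: start with 3/1.
  4 + 1/3 = 13/3
  2 + 3/13 = 29/13
  9 + 13/29 = 274/29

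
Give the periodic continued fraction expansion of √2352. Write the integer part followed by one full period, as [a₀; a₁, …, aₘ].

a₀ = ⌊√2352⌋ = 48.

[48; 2, 96]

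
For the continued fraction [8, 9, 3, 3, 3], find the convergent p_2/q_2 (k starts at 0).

Using pₖ = aₖpₖ₋₁ + pₖ₋₂, qₖ = aₖqₖ₋₁ + qₖ₋₂ (with p₋₁=1, p₋₂=0, q₋₁=0, q₋₂=1):
  k=0: a=8, p=8, q=1
  k=1: a=9, p=73, q=9
  k=2: a=3, p=227, q=28

227/28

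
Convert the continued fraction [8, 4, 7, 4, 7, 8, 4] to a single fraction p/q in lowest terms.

240302/29157

Fold from the inside: start with 4/1.
  8 + 1/4 = 33/4
  7 + 4/33 = 235/33
  4 + 33/235 = 973/235
  7 + 235/973 = 7046/973
  4 + 973/7046 = 29157/7046
  8 + 7046/29157 = 240302/29157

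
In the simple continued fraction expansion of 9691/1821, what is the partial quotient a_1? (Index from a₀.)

9691 = 5·1821 + 586   →  a_0 = 5
1821 = 3·586 + 63   →  a_1 = 3

3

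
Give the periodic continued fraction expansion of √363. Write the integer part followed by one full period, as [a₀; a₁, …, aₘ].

[19; 19, 38]

a₀ = ⌊√363⌋ = 19.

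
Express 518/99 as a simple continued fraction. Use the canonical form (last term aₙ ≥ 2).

[5; 4, 3, 3, 2]

518 = 5·99 + 23
99 = 4·23 + 7
23 = 3·7 + 2
7 = 3·2 + 1
2 = 2·1 + 0  (stop)
So 518/99 = [5; 4, 3, 3, 2].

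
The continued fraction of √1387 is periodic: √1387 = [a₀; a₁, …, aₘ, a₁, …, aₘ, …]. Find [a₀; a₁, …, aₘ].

[37; 4, 8, 37, 8, 4, 74]

a₀ = ⌊√1387⌋ = 37.
With m₀=0, d₀=1 and mₖ₊₁ = dₖaₖ − mₖ, dₖ₊₁ = (n − mₖ₊₁²)/dₖ, aₖ₊₁ = ⌊(a₀+mₖ₊₁)/dₖ₊₁⌋:
  k=1: m=37, d=18, a=4
  k=2: m=35, d=9, a=8
  k=3: m=37, d=2, a=37
  k=4: m=37, d=9, a=8
  k=5: m=35, d=18, a=4
  k=6: m=37, d=1, a=74
d=1 and a=2a₀=74 at k=6, so the next step gives (m, d) = (37, 18) again — its k=1 value — and the period has length 6.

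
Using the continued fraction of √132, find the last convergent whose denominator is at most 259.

√132 = [11; 2, 22, …] (period length 2).
Convergents:
  p_0/q_0 = 11/1
  p_1/q_1 = 23/2
  p_2/q_2 = 517/45
  p_3/q_3 = 1057/92
  p_4/q_4 = 23771/2069
q_3 = 92 ≤ 259 < 2069 = q_4, so the answer is 1057/92.

1057/92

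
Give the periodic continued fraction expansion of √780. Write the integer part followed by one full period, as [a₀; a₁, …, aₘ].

[27; 1, 12, 1, 54]

a₀ = ⌊√780⌋ = 27.
With m₀=0, d₀=1 and mₖ₊₁ = dₖaₖ − mₖ, dₖ₊₁ = (n − mₖ₊₁²)/dₖ, aₖ₊₁ = ⌊(a₀+mₖ₊₁)/dₖ₊₁⌋:
  k=1: m=27, d=51, a=1
  k=2: m=24, d=4, a=12
  k=3: m=24, d=51, a=1
  k=4: m=27, d=1, a=54
d=1 and a=2a₀=54 at k=4, so the next step gives (m, d) = (27, 51) again — its k=1 value — and the period has length 4.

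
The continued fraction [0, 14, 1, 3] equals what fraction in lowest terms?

Using pₖ = aₖpₖ₋₁ + pₖ₋₂ and qₖ = aₖqₖ₋₁ + qₖ₋₂:
  k=0: a=0, p=0, q=1
  k=1: a=14, p=1, q=14
  k=2: a=1, p=1, q=15
  k=3: a=3, p=4, q=59

4/59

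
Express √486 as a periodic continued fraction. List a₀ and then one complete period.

[22; 22, 44]

a₀ = ⌊√486⌋ = 22.
With m₀=0, d₀=1 and mₖ₊₁ = dₖaₖ − mₖ, dₖ₊₁ = (n − mₖ₊₁²)/dₖ, aₖ₊₁ = ⌊(a₀+mₖ₊₁)/dₖ₊₁⌋:
  k=1: m=22, d=2, a=22
  k=2: m=22, d=1, a=44
d=1 and a=2a₀=44 at k=2, so the next step gives (m, d) = (22, 2) again — its k=1 value — and the period has length 2.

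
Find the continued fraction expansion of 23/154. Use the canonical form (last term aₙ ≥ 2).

[0; 6, 1, 2, 3, 2]

23 = 0·154 + 23
154 = 6·23 + 16
23 = 1·16 + 7
16 = 2·7 + 2
7 = 3·2 + 1
2 = 2·1 + 0  (stop)
So 23/154 = [0; 6, 1, 2, 3, 2].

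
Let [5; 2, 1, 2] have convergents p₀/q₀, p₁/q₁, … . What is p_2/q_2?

16/3

Using pₖ = aₖpₖ₋₁ + pₖ₋₂, qₖ = aₖqₖ₋₁ + qₖ₋₂ (with p₋₁=1, p₋₂=0, q₋₁=0, q₋₂=1):
  k=0: a=5, p=5, q=1
  k=1: a=2, p=11, q=2
  k=2: a=1, p=16, q=3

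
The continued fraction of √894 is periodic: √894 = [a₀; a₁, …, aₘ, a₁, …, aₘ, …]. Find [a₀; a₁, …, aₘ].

a₀ = ⌊√894⌋ = 29.
With m₀=0, d₀=1 and mₖ₊₁ = dₖaₖ − mₖ, dₖ₊₁ = (n − mₖ₊₁²)/dₖ, aₖ₊₁ = ⌊(a₀+mₖ₊₁)/dₖ₊₁⌋:
  k=1: m=29, d=53, a=1
  k=2: m=24, d=6, a=8
  k=3: m=24, d=53, a=1
  k=4: m=29, d=1, a=58
d=1 and a=2a₀=58 at k=4, so the next step gives (m, d) = (29, 53) again — its k=1 value — and the period has length 4.

[29; 1, 8, 1, 58]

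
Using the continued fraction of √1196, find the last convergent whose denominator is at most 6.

173/5

√1196 = [34; 1, 1, 2, 1, 1, 68, …] (period length 6).
Convergents:
  p_0/q_0 = 34/1
  p_1/q_1 = 35/1
  p_2/q_2 = 69/2
  p_3/q_3 = 173/5
  p_4/q_4 = 242/7
q_3 = 5 ≤ 6 < 7 = q_4, so the answer is 173/5.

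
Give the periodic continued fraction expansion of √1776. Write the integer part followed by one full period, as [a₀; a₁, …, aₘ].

a₀ = ⌊√1776⌋ = 42.
With m₀=0, d₀=1 and mₖ₊₁ = dₖaₖ − mₖ, dₖ₊₁ = (n − mₖ₊₁²)/dₖ, aₖ₊₁ = ⌊(a₀+mₖ₊₁)/dₖ₊₁⌋:
  k=1: m=42, d=12, a=7
  k=2: m=42, d=1, a=84
d=1 and a=2a₀=84 at k=2, so the next step gives (m, d) = (42, 12) again — its k=1 value — and the period has length 2.

[42; 7, 84]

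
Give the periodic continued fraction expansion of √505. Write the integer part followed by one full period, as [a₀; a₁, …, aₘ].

a₀ = ⌊√505⌋ = 22.
With m₀=0, d₀=1 and mₖ₊₁ = dₖaₖ − mₖ, dₖ₊₁ = (n − mₖ₊₁²)/dₖ, aₖ₊₁ = ⌊(a₀+mₖ₊₁)/dₖ₊₁⌋:
  k=1: m=22, d=21, a=2
  k=2: m=20, d=5, a=8
  k=3: m=20, d=21, a=2
  k=4: m=22, d=1, a=44
d=1 and a=2a₀=44 at k=4, so the next step gives (m, d) = (22, 21) again — its k=1 value — and the period has length 4.

[22; 2, 8, 2, 44]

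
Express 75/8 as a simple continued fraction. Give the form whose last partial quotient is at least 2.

75 = 9·8 + 3
8 = 2·3 + 2
3 = 1·2 + 1
2 = 2·1 + 0  (stop)
So 75/8 = [9; 2, 1, 2].

[9; 2, 1, 2]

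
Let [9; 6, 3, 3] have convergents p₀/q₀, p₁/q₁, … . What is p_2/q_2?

Using pₖ = aₖpₖ₋₁ + pₖ₋₂, qₖ = aₖqₖ₋₁ + qₖ₋₂ (with p₋₁=1, p₋₂=0, q₋₁=0, q₋₂=1):
  k=0: a=9, p=9, q=1
  k=1: a=6, p=55, q=6
  k=2: a=3, p=174, q=19

174/19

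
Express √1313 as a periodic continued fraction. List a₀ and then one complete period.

a₀ = ⌊√1313⌋ = 36.
With m₀=0, d₀=1 and mₖ₊₁ = dₖaₖ − mₖ, dₖ₊₁ = (n − mₖ₊₁²)/dₖ, aₖ₊₁ = ⌊(a₀+mₖ₊₁)/dₖ₊₁⌋:
  k=1: m=36, d=17, a=4
  k=2: m=32, d=17, a=4
  k=3: m=36, d=1, a=72
d=1 and a=2a₀=72 at k=3, so the next step gives (m, d) = (36, 17) again — its k=1 value — and the period has length 3.

[36; 4, 4, 72]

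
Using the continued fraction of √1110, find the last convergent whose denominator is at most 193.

√1110 = [33; 3, 6, 3, 66, …] (period length 4).
Convergents:
  p_0/q_0 = 33/1
  p_1/q_1 = 100/3
  p_2/q_2 = 633/19
  p_3/q_3 = 1999/60
  p_4/q_4 = 132567/3979
q_3 = 60 ≤ 193 < 3979 = q_4, so the answer is 1999/60.

1999/60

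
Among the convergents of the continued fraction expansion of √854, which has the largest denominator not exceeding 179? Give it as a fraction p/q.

3010/103

√854 = [29; 4, 2, 11, 4, 11, 2, 4, 58, …] (period length 8).
Convergents:
  p_0/q_0 = 29/1
  p_1/q_1 = 117/4
  p_2/q_2 = 263/9
  p_3/q_3 = 3010/103
  p_4/q_4 = 12303/421
q_3 = 103 ≤ 179 < 421 = q_4, so the answer is 3010/103.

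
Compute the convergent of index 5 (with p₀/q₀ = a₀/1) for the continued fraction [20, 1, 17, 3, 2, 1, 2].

3833/183

Using pₖ = aₖpₖ₋₁ + pₖ₋₂, qₖ = aₖqₖ₋₁ + qₖ₋₂ (with p₋₁=1, p₋₂=0, q₋₁=0, q₋₂=1):
  k=0: a=20, p=20, q=1
  k=1: a=1, p=21, q=1
  k=2: a=17, p=377, q=18
  k=3: a=3, p=1152, q=55
  k=4: a=2, p=2681, q=128
  k=5: a=1, p=3833, q=183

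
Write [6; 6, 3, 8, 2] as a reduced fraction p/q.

2063/335

Fold from the inside: start with 2/1.
  8 + 1/2 = 17/2
  3 + 2/17 = 53/17
  6 + 17/53 = 335/53
  6 + 53/335 = 2063/335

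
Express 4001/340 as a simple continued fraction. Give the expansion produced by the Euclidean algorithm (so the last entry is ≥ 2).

[11; 1, 3, 3, 3, 2, 3]

4001 = 11*340 + 261
340 = 1*261 + 79
261 = 3*79 + 24
79 = 3*24 + 7
24 = 3*7 + 3
7 = 2*3 + 1
3 = 3*1 + 0  (stop)
So 4001/340 = [11; 1, 3, 3, 3, 2, 3].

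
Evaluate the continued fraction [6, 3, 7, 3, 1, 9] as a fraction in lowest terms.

5611/888

Using pₖ = aₖpₖ₋₁ + pₖ₋₂ and qₖ = aₖqₖ₋₁ + qₖ₋₂:
  k=0: a=6, p=6, q=1
  k=1: a=3, p=19, q=3
  k=2: a=7, p=139, q=22
  k=3: a=3, p=436, q=69
  k=4: a=1, p=575, q=91
  k=5: a=9, p=5611, q=888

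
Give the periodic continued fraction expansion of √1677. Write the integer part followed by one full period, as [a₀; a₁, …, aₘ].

[40; 1, 19, 2, 19, 1, 80]

a₀ = ⌊√1677⌋ = 40.
With m₀=0, d₀=1 and mₖ₊₁ = dₖaₖ − mₖ, dₖ₊₁ = (n − mₖ₊₁²)/dₖ, aₖ₊₁ = ⌊(a₀+mₖ₊₁)/dₖ₊₁⌋:
  k=1: m=40, d=77, a=1
  k=2: m=37, d=4, a=19
  k=3: m=39, d=39, a=2
  k=4: m=39, d=4, a=19
  k=5: m=37, d=77, a=1
  k=6: m=40, d=1, a=80
d=1 and a=2a₀=80 at k=6, so the next step gives (m, d) = (40, 77) again — its k=1 value — and the period has length 6.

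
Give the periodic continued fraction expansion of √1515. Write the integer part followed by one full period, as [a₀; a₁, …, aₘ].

[38; 1, 11, 1, 76]

a₀ = ⌊√1515⌋ = 38.
With m₀=0, d₀=1 and mₖ₊₁ = dₖaₖ − mₖ, dₖ₊₁ = (n − mₖ₊₁²)/dₖ, aₖ₊₁ = ⌊(a₀+mₖ₊₁)/dₖ₊₁⌋:
  k=1: m=38, d=71, a=1
  k=2: m=33, d=6, a=11
  k=3: m=33, d=71, a=1
  k=4: m=38, d=1, a=76
d=1 and a=2a₀=76 at k=4, so the next step gives (m, d) = (38, 71) again — its k=1 value — and the period has length 4.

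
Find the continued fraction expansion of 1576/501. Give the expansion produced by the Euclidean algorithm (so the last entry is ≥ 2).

1576 = 3*501 + 73
501 = 6*73 + 63
73 = 1*63 + 10
63 = 6*10 + 3
10 = 3*3 + 1
3 = 3*1 + 0  (stop)
So 1576/501 = [3; 6, 1, 6, 3, 3].

[3; 6, 1, 6, 3, 3]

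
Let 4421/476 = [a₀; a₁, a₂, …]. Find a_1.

3

4421 = 9·476 + 137   →  a_0 = 9
476 = 3·137 + 65   →  a_1 = 3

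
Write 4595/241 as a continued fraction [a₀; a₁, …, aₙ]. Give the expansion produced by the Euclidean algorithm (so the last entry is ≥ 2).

4595 = 19*241 + 16
241 = 15*16 + 1
16 = 16*1 + 0  (stop)
So 4595/241 = [19; 15, 16].

[19; 15, 16]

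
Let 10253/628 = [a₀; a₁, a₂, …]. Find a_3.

1

10253 = 16·628 + 205   →  a_0 = 16
628 = 3·205 + 13   →  a_1 = 3
205 = 15·13 + 10   →  a_2 = 15
13 = 1·10 + 3   →  a_3 = 1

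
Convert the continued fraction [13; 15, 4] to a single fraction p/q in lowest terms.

797/61

Using pₖ = aₖpₖ₋₁ + pₖ₋₂ and qₖ = aₖqₖ₋₁ + qₖ₋₂:
  k=0: a=13, p=13, q=1
  k=1: a=15, p=196, q=15
  k=2: a=4, p=797, q=61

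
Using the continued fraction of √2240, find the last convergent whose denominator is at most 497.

√2240 = [47; 3, 23, 3, 94, …] (period length 4).
Convergents:
  p_0/q_0 = 47/1
  p_1/q_1 = 142/3
  p_2/q_2 = 3313/70
  p_3/q_3 = 10081/213
  p_4/q_4 = 950927/20092
q_3 = 213 ≤ 497 < 20092 = q_4, so the answer is 10081/213.

10081/213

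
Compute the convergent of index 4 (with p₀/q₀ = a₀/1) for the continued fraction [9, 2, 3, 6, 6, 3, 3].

2556/271

Using pₖ = aₖpₖ₋₁ + pₖ₋₂, qₖ = aₖqₖ₋₁ + qₖ₋₂ (with p₋₁=1, p₋₂=0, q₋₁=0, q₋₂=1):
  k=0: a=9, p=9, q=1
  k=1: a=2, p=19, q=2
  k=2: a=3, p=66, q=7
  k=3: a=6, p=415, q=44
  k=4: a=6, p=2556, q=271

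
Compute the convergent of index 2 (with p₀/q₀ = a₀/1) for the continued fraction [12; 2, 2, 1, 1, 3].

Using pₖ = aₖpₖ₋₁ + pₖ₋₂, qₖ = aₖqₖ₋₁ + qₖ₋₂ (with p₋₁=1, p₋₂=0, q₋₁=0, q₋₂=1):
  k=0: a=12, p=12, q=1
  k=1: a=2, p=25, q=2
  k=2: a=2, p=62, q=5

62/5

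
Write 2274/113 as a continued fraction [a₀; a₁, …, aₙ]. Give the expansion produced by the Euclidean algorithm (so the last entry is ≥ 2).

2274 = 20·113 + 14
113 = 8·14 + 1
14 = 14·1 + 0  (stop)
So 2274/113 = [20; 8, 14].

[20; 8, 14]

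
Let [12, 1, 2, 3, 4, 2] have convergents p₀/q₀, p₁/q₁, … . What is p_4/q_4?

546/43

Using pₖ = aₖpₖ₋₁ + pₖ₋₂, qₖ = aₖqₖ₋₁ + qₖ₋₂ (with p₋₁=1, p₋₂=0, q₋₁=0, q₋₂=1):
  k=0: a=12, p=12, q=1
  k=1: a=1, p=13, q=1
  k=2: a=2, p=38, q=3
  k=3: a=3, p=127, q=10
  k=4: a=4, p=546, q=43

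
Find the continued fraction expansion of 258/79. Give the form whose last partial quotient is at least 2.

[3; 3, 1, 3, 5]

258 = 3*79 + 21
79 = 3*21 + 16
21 = 1*16 + 5
16 = 3*5 + 1
5 = 5*1 + 0  (stop)
So 258/79 = [3; 3, 1, 3, 5].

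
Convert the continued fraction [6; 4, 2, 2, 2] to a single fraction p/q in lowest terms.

330/53

Fold from the inside: start with 2/1.
  2 + 1/2 = 5/2
  2 + 2/5 = 12/5
  4 + 5/12 = 53/12
  6 + 12/53 = 330/53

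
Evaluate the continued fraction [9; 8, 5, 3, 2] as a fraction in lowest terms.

2764/303

Using pₖ = aₖpₖ₋₁ + pₖ₋₂ and qₖ = aₖqₖ₋₁ + qₖ₋₂:
  k=0: a=9, p=9, q=1
  k=1: a=8, p=73, q=8
  k=2: a=5, p=374, q=41
  k=3: a=3, p=1195, q=131
  k=4: a=2, p=2764, q=303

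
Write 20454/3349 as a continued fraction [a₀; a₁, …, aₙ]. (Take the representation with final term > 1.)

[6; 9, 3, 3, 3, 3, 3]

20454 = 6·3349 + 360
3349 = 9·360 + 109
360 = 3·109 + 33
109 = 3·33 + 10
33 = 3·10 + 3
10 = 3·3 + 1
3 = 3·1 + 0  (stop)
So 20454/3349 = [6; 9, 3, 3, 3, 3, 3].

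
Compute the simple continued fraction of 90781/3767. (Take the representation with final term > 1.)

[24; 10, 10, 12, 3]

90781 = 24·3767 + 373
3767 = 10·373 + 37
373 = 10·37 + 3
37 = 12·3 + 1
3 = 3·1 + 0  (stop)
So 90781/3767 = [24; 10, 10, 12, 3].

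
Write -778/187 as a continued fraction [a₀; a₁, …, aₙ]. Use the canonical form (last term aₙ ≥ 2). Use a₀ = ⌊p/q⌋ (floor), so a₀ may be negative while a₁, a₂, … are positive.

-778 = -5·187 + 157
187 = 1·157 + 30
157 = 5·30 + 7
30 = 4·7 + 2
7 = 3·2 + 1
2 = 2·1 + 0  (stop)
So -778/187 = [-5; 1, 5, 4, 3, 2].

[-5; 1, 5, 4, 3, 2]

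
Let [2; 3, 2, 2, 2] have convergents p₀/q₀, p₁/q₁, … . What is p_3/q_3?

Using pₖ = aₖpₖ₋₁ + pₖ₋₂, qₖ = aₖqₖ₋₁ + qₖ₋₂ (with p₋₁=1, p₋₂=0, q₋₁=0, q₋₂=1):
  k=0: a=2, p=2, q=1
  k=1: a=3, p=7, q=3
  k=2: a=2, p=16, q=7
  k=3: a=2, p=39, q=17

39/17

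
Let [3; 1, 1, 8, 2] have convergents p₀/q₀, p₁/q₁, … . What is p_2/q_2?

7/2

Using pₖ = aₖpₖ₋₁ + pₖ₋₂, qₖ = aₖqₖ₋₁ + qₖ₋₂ (with p₋₁=1, p₋₂=0, q₋₁=0, q₋₂=1):
  k=0: a=3, p=3, q=1
  k=1: a=1, p=4, q=1
  k=2: a=1, p=7, q=2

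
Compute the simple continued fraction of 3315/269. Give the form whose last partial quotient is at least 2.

[12; 3, 10, 1, 7]

3315 = 12·269 + 87
269 = 3·87 + 8
87 = 10·8 + 7
8 = 1·7 + 1
7 = 7·1 + 0  (stop)
So 3315/269 = [12; 3, 10, 1, 7].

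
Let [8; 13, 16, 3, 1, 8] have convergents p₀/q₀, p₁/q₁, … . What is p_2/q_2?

Using pₖ = aₖpₖ₋₁ + pₖ₋₂, qₖ = aₖqₖ₋₁ + qₖ₋₂ (with p₋₁=1, p₋₂=0, q₋₁=0, q₋₂=1):
  k=0: a=8, p=8, q=1
  k=1: a=13, p=105, q=13
  k=2: a=16, p=1688, q=209

1688/209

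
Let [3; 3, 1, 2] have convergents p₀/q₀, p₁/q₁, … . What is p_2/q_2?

Using pₖ = aₖpₖ₋₁ + pₖ₋₂, qₖ = aₖqₖ₋₁ + qₖ₋₂ (with p₋₁=1, p₋₂=0, q₋₁=0, q₋₂=1):
  k=0: a=3, p=3, q=1
  k=1: a=3, p=10, q=3
  k=2: a=1, p=13, q=4

13/4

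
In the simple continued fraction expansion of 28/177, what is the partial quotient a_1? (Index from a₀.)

6

28 = 0·177 + 28   →  a_0 = 0
177 = 6·28 + 9   →  a_1 = 6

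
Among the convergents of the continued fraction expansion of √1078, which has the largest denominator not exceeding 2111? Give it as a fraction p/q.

√1078 = [32; 1, 4, 1, 64, …] (period length 4).
Convergents:
  p_0/q_0 = 32/1
  p_1/q_1 = 33/1
  p_2/q_2 = 164/5
  p_3/q_3 = 197/6
  p_4/q_4 = 12772/389
  p_5/q_5 = 12969/395
  p_6/q_6 = 64648/1969
  p_7/q_7 = 77617/2364
q_6 = 1969 ≤ 2111 < 2364 = q_7, so the answer is 64648/1969.

64648/1969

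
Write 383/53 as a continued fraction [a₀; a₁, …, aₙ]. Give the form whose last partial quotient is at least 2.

383 = 7×53 + 12
53 = 4×12 + 5
12 = 2×5 + 2
5 = 2×2 + 1
2 = 2×1 + 0  (stop)
So 383/53 = [7; 4, 2, 2, 2].

[7; 4, 2, 2, 2]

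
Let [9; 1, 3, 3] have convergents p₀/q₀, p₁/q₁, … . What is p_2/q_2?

Using pₖ = aₖpₖ₋₁ + pₖ₋₂, qₖ = aₖqₖ₋₁ + qₖ₋₂ (with p₋₁=1, p₋₂=0, q₋₁=0, q₋₂=1):
  k=0: a=9, p=9, q=1
  k=1: a=1, p=10, q=1
  k=2: a=3, p=39, q=4

39/4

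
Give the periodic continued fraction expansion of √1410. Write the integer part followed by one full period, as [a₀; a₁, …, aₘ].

a₀ = ⌊√1410⌋ = 37.

[37; 1, 1, 4, 1, 1, 74]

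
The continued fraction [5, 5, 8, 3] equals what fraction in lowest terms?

665/128

Using pₖ = aₖpₖ₋₁ + pₖ₋₂ and qₖ = aₖqₖ₋₁ + qₖ₋₂:
  k=0: a=5, p=5, q=1
  k=1: a=5, p=26, q=5
  k=2: a=8, p=213, q=41
  k=3: a=3, p=665, q=128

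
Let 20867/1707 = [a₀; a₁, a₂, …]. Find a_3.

20867 = 12·1707 + 383   →  a_0 = 12
1707 = 4·383 + 175   →  a_1 = 4
383 = 2·175 + 33   →  a_2 = 2
175 = 5·33 + 10   →  a_3 = 5

5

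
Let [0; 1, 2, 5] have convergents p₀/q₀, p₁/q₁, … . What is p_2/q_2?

Using pₖ = aₖpₖ₋₁ + pₖ₋₂, qₖ = aₖqₖ₋₁ + qₖ₋₂ (with p₋₁=1, p₋₂=0, q₋₁=0, q₋₂=1):
  k=0: a=0, p=0, q=1
  k=1: a=1, p=1, q=1
  k=2: a=2, p=2, q=3

2/3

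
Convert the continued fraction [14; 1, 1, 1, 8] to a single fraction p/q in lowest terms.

Fold from the inside: start with 8/1.
  1 + 1/8 = 9/8
  1 + 8/9 = 17/9
  1 + 9/17 = 26/17
  14 + 17/26 = 381/26

381/26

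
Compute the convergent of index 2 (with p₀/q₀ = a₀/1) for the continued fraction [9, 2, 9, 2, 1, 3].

Using pₖ = aₖpₖ₋₁ + pₖ₋₂, qₖ = aₖqₖ₋₁ + qₖ₋₂ (with p₋₁=1, p₋₂=0, q₋₁=0, q₋₂=1):
  k=0: a=9, p=9, q=1
  k=1: a=2, p=19, q=2
  k=2: a=9, p=180, q=19

180/19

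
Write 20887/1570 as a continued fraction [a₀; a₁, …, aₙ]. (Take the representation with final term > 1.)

20887 = 13×1570 + 477
1570 = 3×477 + 139
477 = 3×139 + 60
139 = 2×60 + 19
60 = 3×19 + 3
19 = 6×3 + 1
3 = 3×1 + 0  (stop)
So 20887/1570 = [13; 3, 3, 2, 3, 6, 3].

[13; 3, 3, 2, 3, 6, 3]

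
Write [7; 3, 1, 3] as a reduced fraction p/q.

Using pₖ = aₖpₖ₋₁ + pₖ₋₂ and qₖ = aₖqₖ₋₁ + qₖ₋₂:
  k=0: a=7, p=7, q=1
  k=1: a=3, p=22, q=3
  k=2: a=1, p=29, q=4
  k=3: a=3, p=109, q=15

109/15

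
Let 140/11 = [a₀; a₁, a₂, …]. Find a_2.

2

140 = 12·11 + 8   →  a_0 = 12
11 = 1·8 + 3   →  a_1 = 1
8 = 2·3 + 2   →  a_2 = 2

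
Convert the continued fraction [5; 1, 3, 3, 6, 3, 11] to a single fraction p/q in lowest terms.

Fold from the inside: start with 11/1.
  3 + 1/11 = 34/11
  6 + 11/34 = 215/34
  3 + 34/215 = 679/215
  3 + 215/679 = 2252/679
  1 + 679/2252 = 2931/2252
  5 + 2252/2931 = 16907/2931

16907/2931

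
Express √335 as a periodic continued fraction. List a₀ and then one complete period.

a₀ = ⌊√335⌋ = 18.
With m₀=0, d₀=1 and mₖ₊₁ = dₖaₖ − mₖ, dₖ₊₁ = (n − mₖ₊₁²)/dₖ, aₖ₊₁ = ⌊(a₀+mₖ₊₁)/dₖ₊₁⌋:
  k=1: m=18, d=11, a=3
  k=2: m=15, d=10, a=3
  k=3: m=15, d=11, a=3
  k=4: m=18, d=1, a=36
d=1 and a=2a₀=36 at k=4, so the next step gives (m, d) = (18, 11) again — its k=1 value — and the period has length 4.

[18; 3, 3, 3, 36]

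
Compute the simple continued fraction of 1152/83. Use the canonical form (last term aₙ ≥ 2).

[13; 1, 7, 3, 3]

1152 = 13*83 + 73
83 = 1*73 + 10
73 = 7*10 + 3
10 = 3*3 + 1
3 = 3*1 + 0  (stop)
So 1152/83 = [13; 1, 7, 3, 3].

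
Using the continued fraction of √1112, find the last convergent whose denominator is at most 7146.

√1112 = [33; 2, 1, 7, 1, 2, 66, …] (period length 6).
Convergents:
  p_0/q_0 = 33/1
  p_1/q_1 = 67/2
  p_2/q_2 = 100/3
  p_3/q_3 = 767/23
  p_4/q_4 = 867/26
  p_5/q_5 = 2501/75
  p_6/q_6 = 165933/4976
  p_7/q_7 = 334367/10027
q_6 = 4976 ≤ 7146 < 10027 = q_7, so the answer is 165933/4976.

165933/4976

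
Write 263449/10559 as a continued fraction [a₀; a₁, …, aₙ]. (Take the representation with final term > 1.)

263449 = 24*10559 + 10033
10559 = 1*10033 + 526
10033 = 19*526 + 39
526 = 13*39 + 19
39 = 2*19 + 1
19 = 19*1 + 0  (stop)
So 263449/10559 = [24; 1, 19, 13, 2, 19].

[24; 1, 19, 13, 2, 19]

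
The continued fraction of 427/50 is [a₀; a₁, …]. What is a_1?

1

427 = 8·50 + 27   →  a_0 = 8
50 = 1·27 + 23   →  a_1 = 1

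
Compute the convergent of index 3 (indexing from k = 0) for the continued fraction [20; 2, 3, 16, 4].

2329/114

Using pₖ = aₖpₖ₋₁ + pₖ₋₂, qₖ = aₖqₖ₋₁ + qₖ₋₂ (with p₋₁=1, p₋₂=0, q₋₁=0, q₋₂=1):
  k=0: a=20, p=20, q=1
  k=1: a=2, p=41, q=2
  k=2: a=3, p=143, q=7
  k=3: a=16, p=2329, q=114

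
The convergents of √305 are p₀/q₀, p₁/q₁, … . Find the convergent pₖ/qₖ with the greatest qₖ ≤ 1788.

16853/965

√305 = [17; 2, 6, 2, 34, …] (period length 4).
Convergents:
  p_0/q_0 = 17/1
  p_1/q_1 = 35/2
  p_2/q_2 = 227/13
  p_3/q_3 = 489/28
  p_4/q_4 = 16853/965
  p_5/q_5 = 34195/1958
q_4 = 965 ≤ 1788 < 1958 = q_5, so the answer is 16853/965.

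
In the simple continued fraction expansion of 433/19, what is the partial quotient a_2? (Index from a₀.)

433 = 22·19 + 15   →  a_0 = 22
19 = 1·15 + 4   →  a_1 = 1
15 = 3·4 + 3   →  a_2 = 3

3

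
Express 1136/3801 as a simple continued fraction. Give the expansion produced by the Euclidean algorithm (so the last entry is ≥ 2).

[0; 3, 2, 1, 8, 7, 6]

1136 = 0*3801 + 1136
3801 = 3*1136 + 393
1136 = 2*393 + 350
393 = 1*350 + 43
350 = 8*43 + 6
43 = 7*6 + 1
6 = 6*1 + 0  (stop)
So 1136/3801 = [0; 3, 2, 1, 8, 7, 6].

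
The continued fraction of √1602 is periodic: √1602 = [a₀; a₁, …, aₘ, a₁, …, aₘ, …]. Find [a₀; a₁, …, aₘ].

[40; 40, 80]

a₀ = ⌊√1602⌋ = 40.
With m₀=0, d₀=1 and mₖ₊₁ = dₖaₖ − mₖ, dₖ₊₁ = (n − mₖ₊₁²)/dₖ, aₖ₊₁ = ⌊(a₀+mₖ₊₁)/dₖ₊₁⌋:
  k=1: m=40, d=2, a=40
  k=2: m=40, d=1, a=80
d=1 and a=2a₀=80 at k=2, so the next step gives (m, d) = (40, 2) again — its k=1 value — and the period has length 2.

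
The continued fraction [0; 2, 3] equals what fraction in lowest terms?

3/7

Using pₖ = aₖpₖ₋₁ + pₖ₋₂ and qₖ = aₖqₖ₋₁ + qₖ₋₂:
  k=0: a=0, p=0, q=1
  k=1: a=2, p=1, q=2
  k=2: a=3, p=3, q=7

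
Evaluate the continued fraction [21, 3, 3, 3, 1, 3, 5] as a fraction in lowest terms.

Fold from the inside: start with 5/1.
  3 + 1/5 = 16/5
  1 + 5/16 = 21/16
  3 + 16/21 = 79/21
  3 + 21/79 = 258/79
  3 + 79/258 = 853/258
  21 + 258/853 = 18171/853

18171/853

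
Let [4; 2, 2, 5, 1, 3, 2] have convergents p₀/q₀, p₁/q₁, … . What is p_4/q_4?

Using pₖ = aₖpₖ₋₁ + pₖ₋₂, qₖ = aₖqₖ₋₁ + qₖ₋₂ (with p₋₁=1, p₋₂=0, q₋₁=0, q₋₂=1):
  k=0: a=4, p=4, q=1
  k=1: a=2, p=9, q=2
  k=2: a=2, p=22, q=5
  k=3: a=5, p=119, q=27
  k=4: a=1, p=141, q=32

141/32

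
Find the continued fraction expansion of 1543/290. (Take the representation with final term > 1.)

[5; 3, 8, 2, 5]

1543 = 5×290 + 93
290 = 3×93 + 11
93 = 8×11 + 5
11 = 2×5 + 1
5 = 5×1 + 0  (stop)
So 1543/290 = [5; 3, 8, 2, 5].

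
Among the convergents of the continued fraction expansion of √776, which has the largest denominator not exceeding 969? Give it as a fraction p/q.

√776 = [27; 1, 5, 1, 54, …] (period length 4).
Convergents:
  p_0/q_0 = 27/1
  p_1/q_1 = 28/1
  p_2/q_2 = 167/6
  p_3/q_3 = 195/7
  p_4/q_4 = 10697/384
  p_5/q_5 = 10892/391
  p_6/q_6 = 65157/2339
q_5 = 391 ≤ 969 < 2339 = q_6, so the answer is 10892/391.

10892/391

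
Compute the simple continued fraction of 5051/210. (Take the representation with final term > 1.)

[24; 19, 11]

5051 = 24*210 + 11
210 = 19*11 + 1
11 = 11*1 + 0  (stop)
So 5051/210 = [24; 19, 11].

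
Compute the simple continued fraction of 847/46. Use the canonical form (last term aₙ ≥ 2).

847 = 18*46 + 19
46 = 2*19 + 8
19 = 2*8 + 3
8 = 2*3 + 2
3 = 1*2 + 1
2 = 2*1 + 0  (stop)
So 847/46 = [18; 2, 2, 2, 1, 2].

[18; 2, 2, 2, 1, 2]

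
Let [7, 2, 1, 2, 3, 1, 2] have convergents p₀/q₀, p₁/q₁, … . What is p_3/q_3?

59/8

Using pₖ = aₖpₖ₋₁ + pₖ₋₂, qₖ = aₖqₖ₋₁ + qₖ₋₂ (with p₋₁=1, p₋₂=0, q₋₁=0, q₋₂=1):
  k=0: a=7, p=7, q=1
  k=1: a=2, p=15, q=2
  k=2: a=1, p=22, q=3
  k=3: a=2, p=59, q=8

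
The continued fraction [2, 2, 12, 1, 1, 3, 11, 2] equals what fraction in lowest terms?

10700/4313

Using pₖ = aₖpₖ₋₁ + pₖ₋₂ and qₖ = aₖqₖ₋₁ + qₖ₋₂:
  k=0: a=2, p=2, q=1
  k=1: a=2, p=5, q=2
  k=2: a=12, p=62, q=25
  k=3: a=1, p=67, q=27
  k=4: a=1, p=129, q=52
  k=5: a=3, p=454, q=183
  k=6: a=11, p=5123, q=2065
  k=7: a=2, p=10700, q=4313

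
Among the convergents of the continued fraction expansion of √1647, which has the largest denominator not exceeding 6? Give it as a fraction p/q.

√1647 = [40; 1, 1, 2, 1, 1, 80, …] (period length 6).
Convergents:
  p_0/q_0 = 40/1
  p_1/q_1 = 41/1
  p_2/q_2 = 81/2
  p_3/q_3 = 203/5
  p_4/q_4 = 284/7
q_3 = 5 ≤ 6 < 7 = q_4, so the answer is 203/5.

203/5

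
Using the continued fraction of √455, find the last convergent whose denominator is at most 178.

2709/127

√455 = [21; 3, 42, …] (period length 2).
Convergents:
  p_0/q_0 = 21/1
  p_1/q_1 = 64/3
  p_2/q_2 = 2709/127
  p_3/q_3 = 8191/384
q_2 = 127 ≤ 178 < 384 = q_3, so the answer is 2709/127.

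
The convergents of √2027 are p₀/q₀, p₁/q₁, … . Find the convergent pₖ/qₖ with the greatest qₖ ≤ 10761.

√2027 = [45; 45, 90, …] (period length 2).
Convergents:
  p_0/q_0 = 45/1
  p_1/q_1 = 2026/45
  p_2/q_2 = 182385/4051
  p_3/q_3 = 8209351/182340
q_2 = 4051 ≤ 10761 < 182340 = q_3, so the answer is 182385/4051.

182385/4051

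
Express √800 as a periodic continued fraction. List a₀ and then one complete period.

[28; 3, 1, 1, 13, 1, 1, 3, 56]

a₀ = ⌊√800⌋ = 28.
With m₀=0, d₀=1 and mₖ₊₁ = dₖaₖ − mₖ, dₖ₊₁ = (n − mₖ₊₁²)/dₖ, aₖ₊₁ = ⌊(a₀+mₖ₊₁)/dₖ₊₁⌋:
  k=1: m=28, d=16, a=3
  k=2: m=20, d=25, a=1
  k=3: m=5, d=31, a=1
  k=4: m=26, d=4, a=13
  k=5: m=26, d=31, a=1
  k=6: m=5, d=25, a=1
  k=7: m=20, d=16, a=3
  k=8: m=28, d=1, a=56
d=1 and a=2a₀=56 at k=8, so the next step gives (m, d) = (28, 16) again — its k=1 value — and the period has length 8.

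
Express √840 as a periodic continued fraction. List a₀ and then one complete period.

[28; 1, 56]

a₀ = ⌊√840⌋ = 28.
With m₀=0, d₀=1 and mₖ₊₁ = dₖaₖ − mₖ, dₖ₊₁ = (n − mₖ₊₁²)/dₖ, aₖ₊₁ = ⌊(a₀+mₖ₊₁)/dₖ₊₁⌋:
  k=1: m=28, d=56, a=1
  k=2: m=28, d=1, a=56
d=1 and a=2a₀=56 at k=2, so the next step gives (m, d) = (28, 56) again — its k=1 value — and the period has length 2.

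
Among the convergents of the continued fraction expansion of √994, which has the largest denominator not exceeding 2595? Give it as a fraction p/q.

72104/2287

√994 = [31; 1, 1, 8, 1, 1, 62, …] (period length 6).
Convergents:
  p_0/q_0 = 31/1
  p_1/q_1 = 32/1
  p_2/q_2 = 63/2
  p_3/q_3 = 536/17
  p_4/q_4 = 599/19
  p_5/q_5 = 1135/36
  p_6/q_6 = 70969/2251
  p_7/q_7 = 72104/2287
  p_8/q_8 = 143073/4538
q_7 = 2287 ≤ 2595 < 4538 = q_8, so the answer is 72104/2287.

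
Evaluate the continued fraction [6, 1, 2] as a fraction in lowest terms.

20/3

Fold from the inside: start with 2/1.
  1 + 1/2 = 3/2
  6 + 2/3 = 20/3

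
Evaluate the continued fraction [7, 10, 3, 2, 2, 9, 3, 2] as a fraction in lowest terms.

84307/11879

Using pₖ = aₖpₖ₋₁ + pₖ₋₂ and qₖ = aₖqₖ₋₁ + qₖ₋₂:
  k=0: a=7, p=7, q=1
  k=1: a=10, p=71, q=10
  k=2: a=3, p=220, q=31
  k=3: a=2, p=511, q=72
  k=4: a=2, p=1242, q=175
  k=5: a=9, p=11689, q=1647
  k=6: a=3, p=36309, q=5116
  k=7: a=2, p=84307, q=11879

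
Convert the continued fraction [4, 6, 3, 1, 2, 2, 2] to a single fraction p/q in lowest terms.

Using pₖ = aₖpₖ₋₁ + pₖ₋₂ and qₖ = aₖqₖ₋₁ + qₖ₋₂:
  k=0: a=4, p=4, q=1
  k=1: a=6, p=25, q=6
  k=2: a=3, p=79, q=19
  k=3: a=1, p=104, q=25
  k=4: a=2, p=287, q=69
  k=5: a=2, p=678, q=163
  k=6: a=2, p=1643, q=395

1643/395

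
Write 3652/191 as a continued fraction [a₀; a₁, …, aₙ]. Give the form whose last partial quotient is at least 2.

[19; 8, 3, 3, 2]

3652 = 19×191 + 23
191 = 8×23 + 7
23 = 3×7 + 2
7 = 3×2 + 1
2 = 2×1 + 0  (stop)
So 3652/191 = [19; 8, 3, 3, 2].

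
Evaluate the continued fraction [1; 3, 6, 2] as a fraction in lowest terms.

54/41

Fold from the inside: start with 2/1.
  6 + 1/2 = 13/2
  3 + 2/13 = 41/13
  1 + 13/41 = 54/41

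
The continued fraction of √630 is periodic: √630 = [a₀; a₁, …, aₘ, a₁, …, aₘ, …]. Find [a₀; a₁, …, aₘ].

[25; 10, 50]

a₀ = ⌊√630⌋ = 25.
With m₀=0, d₀=1 and mₖ₊₁ = dₖaₖ − mₖ, dₖ₊₁ = (n − mₖ₊₁²)/dₖ, aₖ₊₁ = ⌊(a₀+mₖ₊₁)/dₖ₊₁⌋:
  k=1: m=25, d=5, a=10
  k=2: m=25, d=1, a=50
d=1 and a=2a₀=50 at k=2, so the next step gives (m, d) = (25, 5) again — its k=1 value — and the period has length 2.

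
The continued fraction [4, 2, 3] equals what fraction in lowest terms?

Fold from the inside: start with 3/1.
  2 + 1/3 = 7/3
  4 + 3/7 = 31/7

31/7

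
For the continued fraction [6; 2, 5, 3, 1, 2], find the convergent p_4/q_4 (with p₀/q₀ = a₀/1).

Using pₖ = aₖpₖ₋₁ + pₖ₋₂, qₖ = aₖqₖ₋₁ + qₖ₋₂ (with p₋₁=1, p₋₂=0, q₋₁=0, q₋₂=1):
  k=0: a=6, p=6, q=1
  k=1: a=2, p=13, q=2
  k=2: a=5, p=71, q=11
  k=3: a=3, p=226, q=35
  k=4: a=1, p=297, q=46

297/46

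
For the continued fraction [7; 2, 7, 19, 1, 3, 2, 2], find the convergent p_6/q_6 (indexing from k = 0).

20071/2688

Using pₖ = aₖpₖ₋₁ + pₖ₋₂, qₖ = aₖqₖ₋₁ + qₖ₋₂ (with p₋₁=1, p₋₂=0, q₋₁=0, q₋₂=1):
  k=0: a=7, p=7, q=1
  k=1: a=2, p=15, q=2
  k=2: a=7, p=112, q=15
  k=3: a=19, p=2143, q=287
  k=4: a=1, p=2255, q=302
  k=5: a=3, p=8908, q=1193
  k=6: a=2, p=20071, q=2688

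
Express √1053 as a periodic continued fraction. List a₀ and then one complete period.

[32; 2, 4, 2, 64]

a₀ = ⌊√1053⌋ = 32.
With m₀=0, d₀=1 and mₖ₊₁ = dₖaₖ − mₖ, dₖ₊₁ = (n − mₖ₊₁²)/dₖ, aₖ₊₁ = ⌊(a₀+mₖ₊₁)/dₖ₊₁⌋:
  k=1: m=32, d=29, a=2
  k=2: m=26, d=13, a=4
  k=3: m=26, d=29, a=2
  k=4: m=32, d=1, a=64
d=1 and a=2a₀=64 at k=4, so the next step gives (m, d) = (32, 29) again — its k=1 value — and the period has length 4.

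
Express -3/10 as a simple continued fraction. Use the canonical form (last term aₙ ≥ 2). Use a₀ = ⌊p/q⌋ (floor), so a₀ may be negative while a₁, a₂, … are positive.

-3 = -1*10 + 7
10 = 1*7 + 3
7 = 2*3 + 1
3 = 3*1 + 0  (stop)
So -3/10 = [-1; 1, 2, 3].

[-1; 1, 2, 3]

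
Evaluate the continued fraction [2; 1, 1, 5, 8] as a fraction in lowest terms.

Using pₖ = aₖpₖ₋₁ + pₖ₋₂ and qₖ = aₖqₖ₋₁ + qₖ₋₂:
  k=0: a=2, p=2, q=1
  k=1: a=1, p=3, q=1
  k=2: a=1, p=5, q=2
  k=3: a=5, p=28, q=11
  k=4: a=8, p=229, q=90

229/90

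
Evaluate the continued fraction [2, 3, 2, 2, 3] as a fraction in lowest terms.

Using pₖ = aₖpₖ₋₁ + pₖ₋₂ and qₖ = aₖqₖ₋₁ + qₖ₋₂:
  k=0: a=2, p=2, q=1
  k=1: a=3, p=7, q=3
  k=2: a=2, p=16, q=7
  k=3: a=2, p=39, q=17
  k=4: a=3, p=133, q=58

133/58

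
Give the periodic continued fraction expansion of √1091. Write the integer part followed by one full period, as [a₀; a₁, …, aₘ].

[33; 33, 66]

a₀ = ⌊√1091⌋ = 33.
With m₀=0, d₀=1 and mₖ₊₁ = dₖaₖ − mₖ, dₖ₊₁ = (n − mₖ₊₁²)/dₖ, aₖ₊₁ = ⌊(a₀+mₖ₊₁)/dₖ₊₁⌋:
  k=1: m=33, d=2, a=33
  k=2: m=33, d=1, a=66
d=1 and a=2a₀=66 at k=2, so the next step gives (m, d) = (33, 2) again — its k=1 value — and the period has length 2.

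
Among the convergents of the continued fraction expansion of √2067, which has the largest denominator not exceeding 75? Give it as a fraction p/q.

√2067 = [45; 2, 6, 2, 90, …] (period length 4).
Convergents:
  p_0/q_0 = 45/1
  p_1/q_1 = 91/2
  p_2/q_2 = 591/13
  p_3/q_3 = 1273/28
  p_4/q_4 = 115161/2533
q_3 = 28 ≤ 75 < 2533 = q_4, so the answer is 1273/28.

1273/28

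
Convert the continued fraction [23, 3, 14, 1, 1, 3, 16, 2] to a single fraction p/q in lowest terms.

245085/10507

Fold from the inside: start with 2/1.
  16 + 1/2 = 33/2
  3 + 2/33 = 101/33
  1 + 33/101 = 134/101
  1 + 101/134 = 235/134
  14 + 134/235 = 3424/235
  3 + 235/3424 = 10507/3424
  23 + 3424/10507 = 245085/10507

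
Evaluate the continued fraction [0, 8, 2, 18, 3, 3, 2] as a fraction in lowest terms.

Using pₖ = aₖpₖ₋₁ + pₖ₋₂ and qₖ = aₖqₖ₋₁ + qₖ₋₂:
  k=0: a=0, p=0, q=1
  k=1: a=8, p=1, q=8
  k=2: a=2, p=2, q=17
  k=3: a=18, p=37, q=314
  k=4: a=3, p=113, q=959
  k=5: a=3, p=376, q=3191
  k=6: a=2, p=865, q=7341

865/7341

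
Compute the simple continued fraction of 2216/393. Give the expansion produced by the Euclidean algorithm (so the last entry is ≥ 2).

2216 = 5×393 + 251
393 = 1×251 + 142
251 = 1×142 + 109
142 = 1×109 + 33
109 = 3×33 + 10
33 = 3×10 + 3
10 = 3×3 + 1
3 = 3×1 + 0  (stop)
So 2216/393 = [5; 1, 1, 1, 3, 3, 3, 3].

[5; 1, 1, 1, 3, 3, 3, 3]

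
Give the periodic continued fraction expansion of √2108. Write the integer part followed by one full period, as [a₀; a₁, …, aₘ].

[45; 1, 10, 2, 22, 2, 10, 1, 90]

a₀ = ⌊√2108⌋ = 45.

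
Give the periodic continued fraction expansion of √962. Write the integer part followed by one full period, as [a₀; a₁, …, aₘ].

a₀ = ⌊√962⌋ = 31.
With m₀=0, d₀=1 and mₖ₊₁ = dₖaₖ − mₖ, dₖ₊₁ = (n − mₖ₊₁²)/dₖ, aₖ₊₁ = ⌊(a₀+mₖ₊₁)/dₖ₊₁⌋:
  k=1: m=31, d=1, a=62
d=1 and a=2a₀=62 at k=1, so the next step gives (m, d) = (31, 1) again — its k=1 value — and the period has length 1.

[31; 62]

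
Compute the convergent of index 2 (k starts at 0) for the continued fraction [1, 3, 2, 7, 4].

9/7

Using pₖ = aₖpₖ₋₁ + pₖ₋₂, qₖ = aₖqₖ₋₁ + qₖ₋₂ (with p₋₁=1, p₋₂=0, q₋₁=0, q₋₂=1):
  k=0: a=1, p=1, q=1
  k=1: a=3, p=4, q=3
  k=2: a=2, p=9, q=7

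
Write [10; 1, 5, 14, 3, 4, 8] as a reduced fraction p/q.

Fold from the inside: start with 8/1.
  4 + 1/8 = 33/8
  3 + 8/33 = 107/33
  14 + 33/107 = 1531/107
  5 + 107/1531 = 7762/1531
  1 + 1531/7762 = 9293/7762
  10 + 7762/9293 = 100692/9293

100692/9293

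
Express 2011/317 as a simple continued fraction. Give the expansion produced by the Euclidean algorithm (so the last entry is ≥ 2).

[6; 2, 1, 9, 1, 9]

2011 = 6*317 + 109
317 = 2*109 + 99
109 = 1*99 + 10
99 = 9*10 + 9
10 = 1*9 + 1
9 = 9*1 + 0  (stop)
So 2011/317 = [6; 2, 1, 9, 1, 9].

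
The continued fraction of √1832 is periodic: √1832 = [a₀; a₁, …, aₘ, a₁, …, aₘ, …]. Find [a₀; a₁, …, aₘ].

[42; 1, 4, 21, 4, 1, 84]

a₀ = ⌊√1832⌋ = 42.
With m₀=0, d₀=1 and mₖ₊₁ = dₖaₖ − mₖ, dₖ₊₁ = (n − mₖ₊₁²)/dₖ, aₖ₊₁ = ⌊(a₀+mₖ₊₁)/dₖ₊₁⌋:
  k=1: m=42, d=68, a=1
  k=2: m=26, d=17, a=4
  k=3: m=42, d=4, a=21
  k=4: m=42, d=17, a=4
  k=5: m=26, d=68, a=1
  k=6: m=42, d=1, a=84
d=1 and a=2a₀=84 at k=6, so the next step gives (m, d) = (42, 68) again — its k=1 value — and the period has length 6.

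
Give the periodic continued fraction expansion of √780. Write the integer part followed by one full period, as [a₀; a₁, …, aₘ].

[27; 1, 12, 1, 54]

a₀ = ⌊√780⌋ = 27.
With m₀=0, d₀=1 and mₖ₊₁ = dₖaₖ − mₖ, dₖ₊₁ = (n − mₖ₊₁²)/dₖ, aₖ₊₁ = ⌊(a₀+mₖ₊₁)/dₖ₊₁⌋:
  k=1: m=27, d=51, a=1
  k=2: m=24, d=4, a=12
  k=3: m=24, d=51, a=1
  k=4: m=27, d=1, a=54
d=1 and a=2a₀=54 at k=4, so the next step gives (m, d) = (27, 51) again — its k=1 value — and the period has length 4.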